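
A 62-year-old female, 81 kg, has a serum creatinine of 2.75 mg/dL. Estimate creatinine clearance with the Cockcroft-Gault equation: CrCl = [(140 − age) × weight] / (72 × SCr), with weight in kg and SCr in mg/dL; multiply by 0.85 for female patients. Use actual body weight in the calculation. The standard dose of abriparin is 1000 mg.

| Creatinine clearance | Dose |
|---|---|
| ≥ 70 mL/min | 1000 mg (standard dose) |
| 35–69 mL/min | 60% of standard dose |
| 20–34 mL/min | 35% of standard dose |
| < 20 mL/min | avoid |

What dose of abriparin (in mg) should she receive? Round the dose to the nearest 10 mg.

CrCl = (140 − 62) × 81 / (72 × 2.75) × 0.85 = 6318.0 / 198.00 × 0.85 ≈ 27.1 mL/min
CrCl ≈ 27 mL/min → bracket 20–34 mL/min.
35% of 1000 mg = 350 mg

350 mg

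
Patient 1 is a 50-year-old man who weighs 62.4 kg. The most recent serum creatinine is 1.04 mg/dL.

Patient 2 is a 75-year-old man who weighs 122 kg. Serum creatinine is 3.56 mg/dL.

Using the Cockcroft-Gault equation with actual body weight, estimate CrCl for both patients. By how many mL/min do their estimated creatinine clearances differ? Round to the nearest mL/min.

44 mL/min

Patient 1: CrCl = (140 − 50) × 62.4 / (72 × 1.04) = 5616.0 / 74.88 ≈ 75.0 mL/min
Patient 2: CrCl = (140 − 75) × 122 / (72 × 3.56) = 7930.0 / 256.32 ≈ 30.9 mL/min
|75.0 − 30.9| = 44.1 mL/min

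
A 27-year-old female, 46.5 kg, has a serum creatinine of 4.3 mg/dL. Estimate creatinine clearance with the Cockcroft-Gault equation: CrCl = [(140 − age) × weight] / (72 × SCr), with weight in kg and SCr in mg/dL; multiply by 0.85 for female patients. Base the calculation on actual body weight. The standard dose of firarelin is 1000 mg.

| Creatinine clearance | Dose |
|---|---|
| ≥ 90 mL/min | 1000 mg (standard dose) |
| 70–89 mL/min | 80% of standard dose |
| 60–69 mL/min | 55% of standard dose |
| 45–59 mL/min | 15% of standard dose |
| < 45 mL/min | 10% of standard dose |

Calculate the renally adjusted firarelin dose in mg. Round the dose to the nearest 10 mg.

100 mg

CrCl = (140 − 27) × 46.5 / (72 × 4.3) × 0.85 = 5254.5 / 309.60 × 0.85 ≈ 14.4 mL/min
CrCl ≈ 14 mL/min → bracket < 45 mL/min.
10% of 1000 mg = 100 mg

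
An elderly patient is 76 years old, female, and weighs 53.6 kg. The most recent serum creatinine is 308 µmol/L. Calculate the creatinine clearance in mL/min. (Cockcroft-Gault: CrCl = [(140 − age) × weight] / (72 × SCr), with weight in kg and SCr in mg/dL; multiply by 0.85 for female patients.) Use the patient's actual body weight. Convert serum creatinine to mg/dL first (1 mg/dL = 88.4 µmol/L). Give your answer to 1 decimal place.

11.6 mL/min

SCr = 308 / 88.4 = 3.484 mg/dL
CrCl = (140 − 76) × 53.6 / (72 × 3.484) × 0.85 = 3430.4 / 250.85 × 0.85 ≈ 11.6 mL/min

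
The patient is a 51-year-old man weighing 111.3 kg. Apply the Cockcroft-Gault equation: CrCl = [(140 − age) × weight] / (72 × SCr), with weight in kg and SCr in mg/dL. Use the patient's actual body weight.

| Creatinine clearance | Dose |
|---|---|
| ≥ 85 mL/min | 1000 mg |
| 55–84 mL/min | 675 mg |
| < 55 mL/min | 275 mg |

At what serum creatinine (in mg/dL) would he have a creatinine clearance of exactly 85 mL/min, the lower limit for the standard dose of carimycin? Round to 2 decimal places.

1.62 mg/dL

Standard dose requires CrCl ≥ 85 mL/min.
Set (140 − 51) × 111.3 / (72 × SCr) = 85
SCr = (140 − 51) × 111.3 / (72 × 85) = 1.619 mg/dL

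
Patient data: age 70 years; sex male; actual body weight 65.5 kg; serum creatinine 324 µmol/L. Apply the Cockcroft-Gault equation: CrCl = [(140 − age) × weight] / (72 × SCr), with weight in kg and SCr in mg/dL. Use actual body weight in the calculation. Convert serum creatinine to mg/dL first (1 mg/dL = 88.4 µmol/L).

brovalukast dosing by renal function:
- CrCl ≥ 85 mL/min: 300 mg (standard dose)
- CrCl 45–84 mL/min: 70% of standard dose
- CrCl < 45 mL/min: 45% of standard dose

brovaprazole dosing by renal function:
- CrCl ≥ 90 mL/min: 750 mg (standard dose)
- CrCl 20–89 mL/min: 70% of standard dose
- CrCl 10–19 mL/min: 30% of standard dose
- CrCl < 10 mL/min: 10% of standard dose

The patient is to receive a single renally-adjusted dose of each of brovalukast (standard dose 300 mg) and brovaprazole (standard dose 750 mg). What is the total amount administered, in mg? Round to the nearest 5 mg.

SCr = 324 / 88.4 = 3.665 mg/dL
CrCl = (140 − 70) × 65.5 / (72 × 3.665) = 4585.0 / 263.88 ≈ 17.4 mL/min
CrCl ≈ 17 mL/min.
brovalukast: < 45 mL/min → 45% of 300 mg = 135 mg.
brovaprazole: 10–19 mL/min → 30% of 750 mg = 225 mg.
Total = 135 + 225 = 360 mg.

360 mg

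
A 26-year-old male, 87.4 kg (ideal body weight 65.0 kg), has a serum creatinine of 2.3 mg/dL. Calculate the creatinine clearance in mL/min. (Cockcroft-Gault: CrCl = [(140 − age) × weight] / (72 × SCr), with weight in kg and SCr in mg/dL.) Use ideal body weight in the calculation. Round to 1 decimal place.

CrCl = (140 − 26) × 65 / (72 × 2.3) = 7410.0 / 165.60 ≈ 44.7 mL/min

44.7 mL/min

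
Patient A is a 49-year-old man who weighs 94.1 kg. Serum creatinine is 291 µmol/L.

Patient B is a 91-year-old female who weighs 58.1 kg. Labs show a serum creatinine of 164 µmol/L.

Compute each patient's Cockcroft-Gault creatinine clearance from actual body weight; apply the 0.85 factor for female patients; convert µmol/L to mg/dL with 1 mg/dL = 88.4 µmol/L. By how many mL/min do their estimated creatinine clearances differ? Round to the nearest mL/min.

Patient A: SCr = 291 / 88.4 = 3.292 mg/dL
Patient A: CrCl = (140 − 49) × 94.1 / (72 × 3.292) = 8563.1 / 237.02 ≈ 36.1 mL/min
Patient B: SCr = 164 / 88.4 = 1.855 mg/dL
Patient B: CrCl = (140 − 91) × 58.1 / (72 × 1.855) × 0.85 = 2846.9 / 133.56 × 0.85 ≈ 18.1 mL/min
|36.1 − 18.1| = 18.0 mL/min

18 mL/min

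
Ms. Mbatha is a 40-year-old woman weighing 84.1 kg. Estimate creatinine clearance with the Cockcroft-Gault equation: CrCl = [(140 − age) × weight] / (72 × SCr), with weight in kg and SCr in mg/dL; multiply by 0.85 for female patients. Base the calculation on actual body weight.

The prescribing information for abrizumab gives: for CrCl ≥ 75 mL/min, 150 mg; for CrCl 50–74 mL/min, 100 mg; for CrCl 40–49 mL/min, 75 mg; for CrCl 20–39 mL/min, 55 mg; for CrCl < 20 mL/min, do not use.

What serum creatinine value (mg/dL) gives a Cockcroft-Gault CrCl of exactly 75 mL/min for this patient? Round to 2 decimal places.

Standard dose requires CrCl ≥ 75 mL/min.
Set (140 − 40) × 84.1 × 0.85 / (72 × SCr) = 75
SCr = (140 − 40) × 84.1 × 0.85 / (72 × 75) = 1.324 mg/dL

1.32 mg/dL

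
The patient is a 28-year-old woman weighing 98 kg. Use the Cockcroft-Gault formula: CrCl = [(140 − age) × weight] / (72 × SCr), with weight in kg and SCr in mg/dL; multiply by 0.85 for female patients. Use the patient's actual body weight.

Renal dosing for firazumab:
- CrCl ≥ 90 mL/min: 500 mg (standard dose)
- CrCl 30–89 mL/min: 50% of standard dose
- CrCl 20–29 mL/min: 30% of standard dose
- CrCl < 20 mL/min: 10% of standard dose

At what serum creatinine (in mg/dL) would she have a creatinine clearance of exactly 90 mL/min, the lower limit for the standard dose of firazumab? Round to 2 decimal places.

Standard dose requires CrCl ≥ 90 mL/min.
Set (140 − 28) × 98 × 0.85 / (72 × SCr) = 90
SCr = (140 − 28) × 98 × 0.85 / (72 × 90) = 1.440 mg/dL

1.44 mg/dL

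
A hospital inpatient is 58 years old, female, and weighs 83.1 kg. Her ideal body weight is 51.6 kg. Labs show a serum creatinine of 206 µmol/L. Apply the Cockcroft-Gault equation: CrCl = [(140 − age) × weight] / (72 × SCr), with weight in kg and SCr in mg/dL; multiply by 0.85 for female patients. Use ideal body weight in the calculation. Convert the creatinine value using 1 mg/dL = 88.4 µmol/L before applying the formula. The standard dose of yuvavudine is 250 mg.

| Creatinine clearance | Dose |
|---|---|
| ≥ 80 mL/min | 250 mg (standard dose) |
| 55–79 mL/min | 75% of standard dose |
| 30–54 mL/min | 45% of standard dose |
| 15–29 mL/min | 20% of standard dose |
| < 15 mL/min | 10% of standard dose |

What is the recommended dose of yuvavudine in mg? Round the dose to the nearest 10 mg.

50 mg

SCr = 206 / 88.4 = 2.33 mg/dL
CrCl = (140 − 58) × 51.6 / (72 × 2.33) × 0.85 = 4231.2 / 167.76 × 0.85 ≈ 21.4 mL/min
CrCl ≈ 21 mL/min → bracket 15–29 mL/min.
20% of 250 mg = 50 mg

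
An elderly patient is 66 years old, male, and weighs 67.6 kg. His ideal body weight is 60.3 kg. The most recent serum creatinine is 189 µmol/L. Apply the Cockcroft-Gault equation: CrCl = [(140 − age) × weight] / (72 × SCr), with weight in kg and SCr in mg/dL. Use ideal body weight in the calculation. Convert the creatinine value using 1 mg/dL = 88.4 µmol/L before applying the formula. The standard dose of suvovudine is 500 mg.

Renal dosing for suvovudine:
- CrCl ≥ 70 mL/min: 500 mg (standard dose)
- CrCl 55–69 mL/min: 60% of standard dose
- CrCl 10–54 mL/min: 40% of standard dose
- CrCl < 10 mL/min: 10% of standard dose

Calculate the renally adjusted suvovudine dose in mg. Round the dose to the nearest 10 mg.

200 mg

SCr = 189 / 88.4 = 2.138 mg/dL
CrCl = (140 − 66) × 60.3 / (72 × 2.138) = 4462.2 / 153.94 ≈ 29.0 mL/min
CrCl ≈ 29 mL/min → bracket 10–54 mL/min.
40% of 500 mg = 200 mg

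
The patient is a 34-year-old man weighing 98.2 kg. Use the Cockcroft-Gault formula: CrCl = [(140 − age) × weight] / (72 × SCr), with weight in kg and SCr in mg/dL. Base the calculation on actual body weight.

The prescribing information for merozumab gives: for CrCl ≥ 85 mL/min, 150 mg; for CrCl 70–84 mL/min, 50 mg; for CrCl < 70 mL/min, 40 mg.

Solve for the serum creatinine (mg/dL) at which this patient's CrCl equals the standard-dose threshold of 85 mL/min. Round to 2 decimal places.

1.70 mg/dL

Standard dose requires CrCl ≥ 85 mL/min.
Set (140 − 34) × 98.2 / (72 × SCr) = 85
SCr = (140 − 34) × 98.2 / (72 × 85) = 1.701 mg/dL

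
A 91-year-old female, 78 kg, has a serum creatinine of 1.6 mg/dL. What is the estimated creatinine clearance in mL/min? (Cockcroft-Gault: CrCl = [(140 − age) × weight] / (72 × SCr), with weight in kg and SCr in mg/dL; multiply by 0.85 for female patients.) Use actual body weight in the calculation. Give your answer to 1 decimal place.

28.2 mL/min

CrCl = (140 − 91) × 78 / (72 × 1.6) × 0.85 = 3822.0 / 115.20 × 0.85 ≈ 28.2 mL/min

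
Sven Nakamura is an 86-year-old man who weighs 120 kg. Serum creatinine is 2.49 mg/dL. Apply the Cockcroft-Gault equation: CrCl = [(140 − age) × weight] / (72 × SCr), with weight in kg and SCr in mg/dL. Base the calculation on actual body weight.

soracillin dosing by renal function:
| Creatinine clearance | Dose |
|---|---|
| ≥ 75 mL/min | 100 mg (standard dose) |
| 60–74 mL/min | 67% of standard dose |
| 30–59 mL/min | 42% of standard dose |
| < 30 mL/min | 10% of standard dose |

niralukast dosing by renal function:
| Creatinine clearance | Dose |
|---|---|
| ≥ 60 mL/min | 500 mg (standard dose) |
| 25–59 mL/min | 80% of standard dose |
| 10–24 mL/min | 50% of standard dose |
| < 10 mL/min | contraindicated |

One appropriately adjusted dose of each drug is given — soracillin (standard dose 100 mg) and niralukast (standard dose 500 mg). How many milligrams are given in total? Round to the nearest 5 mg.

440 mg

CrCl = (140 − 86) × 120 / (72 × 2.49) = 6480.0 / 179.28 ≈ 36.1 mL/min
CrCl ≈ 36 mL/min.
soracillin: 30–59 mL/min → 42% of 100 mg = 42 mg.
niralukast: 25–59 mL/min → 80% of 500 mg = 400 mg.
Total = 42 + 400 = 442 mg.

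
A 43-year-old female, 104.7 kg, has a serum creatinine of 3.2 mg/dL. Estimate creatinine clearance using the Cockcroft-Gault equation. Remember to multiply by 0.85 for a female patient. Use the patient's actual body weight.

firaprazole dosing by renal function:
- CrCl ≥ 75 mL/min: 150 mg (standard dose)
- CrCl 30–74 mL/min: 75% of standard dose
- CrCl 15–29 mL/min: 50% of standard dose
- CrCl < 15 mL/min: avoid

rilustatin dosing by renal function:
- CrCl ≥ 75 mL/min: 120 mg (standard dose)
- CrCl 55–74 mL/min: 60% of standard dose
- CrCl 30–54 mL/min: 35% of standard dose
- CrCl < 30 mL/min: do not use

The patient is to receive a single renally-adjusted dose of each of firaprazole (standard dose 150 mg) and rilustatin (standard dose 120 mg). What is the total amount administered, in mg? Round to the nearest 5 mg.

155 mg

CrCl = (140 − 43) × 104.7 / (72 × 3.2) × 0.85 = 10155.9 / 230.40 × 0.85 ≈ 37.5 mL/min
CrCl ≈ 37 mL/min.
firaprazole: 30–74 mL/min → 75% of 150 mg = 112.5 mg.
rilustatin: 30–54 mL/min → 35% of 120 mg = 42 mg.
Total = 112.5 + 42 = 154.5 mg.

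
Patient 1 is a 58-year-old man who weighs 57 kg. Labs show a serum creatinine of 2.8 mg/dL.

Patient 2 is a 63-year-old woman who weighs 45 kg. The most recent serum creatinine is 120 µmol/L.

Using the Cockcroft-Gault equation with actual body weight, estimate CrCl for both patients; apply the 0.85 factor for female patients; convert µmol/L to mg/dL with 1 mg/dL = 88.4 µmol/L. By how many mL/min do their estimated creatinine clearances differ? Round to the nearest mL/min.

Patient 1: CrCl = (140 − 58) × 57 / (72 × 2.8) = 4674.0 / 201.60 ≈ 23.2 mL/min
Patient 2: SCr = 120 / 88.4 = 1.357 mg/dL
Patient 2: CrCl = (140 − 63) × 45 / (72 × 1.357) × 0.85 = 3465.0 / 97.70 × 0.85 ≈ 30.1 mL/min
|23.2 − 30.1| = 6.9 mL/min

7 mL/min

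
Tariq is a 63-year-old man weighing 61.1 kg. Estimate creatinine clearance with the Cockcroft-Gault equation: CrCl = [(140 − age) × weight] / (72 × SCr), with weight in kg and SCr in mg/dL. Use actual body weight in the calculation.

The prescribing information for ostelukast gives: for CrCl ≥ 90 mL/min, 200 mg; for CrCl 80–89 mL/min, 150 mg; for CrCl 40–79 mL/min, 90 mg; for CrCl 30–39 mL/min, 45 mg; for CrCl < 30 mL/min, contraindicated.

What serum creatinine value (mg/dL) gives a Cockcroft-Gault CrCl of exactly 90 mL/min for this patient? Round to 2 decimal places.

0.73 mg/dL

Standard dose requires CrCl ≥ 90 mL/min.
Set (140 − 63) × 61.1 / (72 × SCr) = 90
SCr = (140 − 63) × 61.1 / (72 × 90) = 0.726 mg/dL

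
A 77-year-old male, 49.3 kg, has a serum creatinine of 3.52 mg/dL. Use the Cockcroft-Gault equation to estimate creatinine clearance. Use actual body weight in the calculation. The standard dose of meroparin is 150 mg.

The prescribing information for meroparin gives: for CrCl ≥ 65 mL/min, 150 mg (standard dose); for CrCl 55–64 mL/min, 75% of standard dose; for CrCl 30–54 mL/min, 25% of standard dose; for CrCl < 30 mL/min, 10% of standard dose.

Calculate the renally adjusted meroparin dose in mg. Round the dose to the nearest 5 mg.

CrCl = (140 − 77) × 49.3 / (72 × 3.52) = 3105.9 / 253.44 ≈ 12.3 mL/min
CrCl ≈ 12 mL/min → bracket < 30 mL/min.
10% of 150 mg = 15 mg

15 mg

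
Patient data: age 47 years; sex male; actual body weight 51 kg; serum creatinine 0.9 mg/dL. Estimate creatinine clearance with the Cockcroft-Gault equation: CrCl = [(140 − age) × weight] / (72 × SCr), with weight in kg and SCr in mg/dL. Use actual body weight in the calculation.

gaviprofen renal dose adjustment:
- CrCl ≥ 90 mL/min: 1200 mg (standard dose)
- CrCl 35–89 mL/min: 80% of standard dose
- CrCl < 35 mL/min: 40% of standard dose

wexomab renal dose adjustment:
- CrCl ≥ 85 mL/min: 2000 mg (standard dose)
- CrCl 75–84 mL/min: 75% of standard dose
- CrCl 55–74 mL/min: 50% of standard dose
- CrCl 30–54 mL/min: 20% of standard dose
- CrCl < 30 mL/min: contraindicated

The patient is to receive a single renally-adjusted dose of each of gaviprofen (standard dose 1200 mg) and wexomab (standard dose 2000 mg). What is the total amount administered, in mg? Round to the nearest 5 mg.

CrCl = (140 − 47) × 51 / (72 × 0.9) = 4743.0 / 64.80 ≈ 73.2 mL/min
CrCl ≈ 73 mL/min.
gaviprofen: 35–89 mL/min → 80% of 1200 mg = 960 mg.
wexomab: 55–74 mL/min → 50% of 2000 mg = 1000 mg.
Total = 960 + 1000 = 1960 mg.

1960 mg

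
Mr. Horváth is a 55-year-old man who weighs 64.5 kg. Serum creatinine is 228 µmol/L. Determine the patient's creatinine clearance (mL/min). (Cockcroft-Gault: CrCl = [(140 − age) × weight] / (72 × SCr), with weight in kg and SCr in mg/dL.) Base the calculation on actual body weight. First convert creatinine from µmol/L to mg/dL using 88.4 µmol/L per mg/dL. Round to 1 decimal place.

SCr = 228 / 88.4 = 2.579 mg/dL
CrCl = (140 − 55) × 64.5 / (72 × 2.579) = 5482.5 / 185.69 ≈ 29.5 mL/min

29.5 mL/min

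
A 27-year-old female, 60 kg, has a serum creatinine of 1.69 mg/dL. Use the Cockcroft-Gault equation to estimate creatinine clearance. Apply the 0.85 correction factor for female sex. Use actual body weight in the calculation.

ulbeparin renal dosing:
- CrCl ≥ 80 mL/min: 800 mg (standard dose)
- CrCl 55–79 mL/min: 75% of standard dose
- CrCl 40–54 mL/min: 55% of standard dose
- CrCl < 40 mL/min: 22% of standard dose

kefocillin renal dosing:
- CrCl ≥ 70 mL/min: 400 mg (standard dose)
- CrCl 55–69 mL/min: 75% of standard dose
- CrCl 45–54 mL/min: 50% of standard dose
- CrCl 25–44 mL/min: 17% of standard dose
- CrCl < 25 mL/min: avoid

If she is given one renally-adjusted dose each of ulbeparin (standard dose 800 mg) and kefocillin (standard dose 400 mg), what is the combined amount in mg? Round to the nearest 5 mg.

640 mg

CrCl = (140 − 27) × 60 / (72 × 1.69) × 0.85 = 6780.0 / 121.68 × 0.85 ≈ 47.4 mL/min
CrCl ≈ 47 mL/min.
ulbeparin: 40–54 mL/min → 55% of 800 mg = 440 mg.
kefocillin: 45–54 mL/min → 50% of 400 mg = 200 mg.
Total = 440 + 200 = 640 mg.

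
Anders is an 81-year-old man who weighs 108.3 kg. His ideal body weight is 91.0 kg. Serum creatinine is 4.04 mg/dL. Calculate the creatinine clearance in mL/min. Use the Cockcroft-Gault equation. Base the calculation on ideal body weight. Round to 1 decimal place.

18.5 mL/min

CrCl = (140 − 81) × 91 / (72 × 4.04) = 5369.0 / 290.88 ≈ 18.5 mL/min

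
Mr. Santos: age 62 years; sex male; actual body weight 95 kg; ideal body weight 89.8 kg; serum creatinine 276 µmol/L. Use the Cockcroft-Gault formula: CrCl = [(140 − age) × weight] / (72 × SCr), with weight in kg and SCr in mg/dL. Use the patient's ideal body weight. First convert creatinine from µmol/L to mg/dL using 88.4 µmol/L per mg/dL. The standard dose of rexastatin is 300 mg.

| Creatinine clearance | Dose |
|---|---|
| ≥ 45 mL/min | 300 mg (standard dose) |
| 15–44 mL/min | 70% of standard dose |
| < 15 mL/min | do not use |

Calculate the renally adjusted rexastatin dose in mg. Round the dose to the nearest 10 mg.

210 mg

SCr = 276 / 88.4 = 3.122 mg/dL
CrCl = (140 − 62) × 89.8 / (72 × 3.122) = 7004.4 / 224.78 ≈ 31.2 mL/min
CrCl ≈ 31 mL/min → bracket 15–44 mL/min.
70% of 300 mg = 210 mg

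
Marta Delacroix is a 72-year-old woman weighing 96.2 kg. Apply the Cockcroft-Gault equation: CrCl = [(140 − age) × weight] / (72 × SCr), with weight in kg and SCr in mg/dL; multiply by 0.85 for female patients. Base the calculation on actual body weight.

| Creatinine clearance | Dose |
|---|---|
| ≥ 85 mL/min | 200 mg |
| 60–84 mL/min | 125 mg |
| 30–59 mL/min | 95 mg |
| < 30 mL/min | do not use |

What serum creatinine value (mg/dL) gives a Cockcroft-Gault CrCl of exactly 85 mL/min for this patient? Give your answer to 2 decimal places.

Standard dose requires CrCl ≥ 85 mL/min.
Set (140 − 72) × 96.2 × 0.85 / (72 × SCr) = 85
SCr = (140 − 72) × 96.2 × 0.85 / (72 × 85) = 0.909 mg/dL

0.91 mg/dL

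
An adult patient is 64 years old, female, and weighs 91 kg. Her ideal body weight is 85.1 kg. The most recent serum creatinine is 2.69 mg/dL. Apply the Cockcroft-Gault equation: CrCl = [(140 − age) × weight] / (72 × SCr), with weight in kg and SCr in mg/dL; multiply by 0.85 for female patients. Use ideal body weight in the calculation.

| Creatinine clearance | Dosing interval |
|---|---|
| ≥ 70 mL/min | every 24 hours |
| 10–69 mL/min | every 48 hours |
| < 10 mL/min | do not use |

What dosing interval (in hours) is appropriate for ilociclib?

CrCl = (140 − 64) × 85.1 / (72 × 2.69) × 0.85 = 6467.6 / 193.68 × 0.85 ≈ 28.4 mL/min
CrCl ≈ 28 mL/min → bracket 10–69 mL/min → every 48 hours.

every 48 hours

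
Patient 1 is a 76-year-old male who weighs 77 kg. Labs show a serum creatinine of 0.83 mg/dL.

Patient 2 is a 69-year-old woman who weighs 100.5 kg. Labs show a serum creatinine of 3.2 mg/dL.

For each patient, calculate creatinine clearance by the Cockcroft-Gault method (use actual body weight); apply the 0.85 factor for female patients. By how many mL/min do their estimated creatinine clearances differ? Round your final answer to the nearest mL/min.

56 mL/min

Patient 1: CrCl = (140 − 76) × 77 / (72 × 0.83) = 4928.0 / 59.76 ≈ 82.5 mL/min
Patient 2: CrCl = (140 − 69) × 100.5 / (72 × 3.2) × 0.85 = 7135.5 / 230.40 × 0.85 ≈ 26.3 mL/min
|82.5 − 26.3| = 56.2 mL/min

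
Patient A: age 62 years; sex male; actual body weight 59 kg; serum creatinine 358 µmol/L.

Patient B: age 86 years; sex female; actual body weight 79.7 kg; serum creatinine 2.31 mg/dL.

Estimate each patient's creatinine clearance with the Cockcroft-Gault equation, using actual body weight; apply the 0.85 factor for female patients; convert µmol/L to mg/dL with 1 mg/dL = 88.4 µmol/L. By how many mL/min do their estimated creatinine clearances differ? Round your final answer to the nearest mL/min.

6 mL/min

Patient A: SCr = 358 / 88.4 = 4.05 mg/dL
Patient A: CrCl = (140 − 62) × 59 / (72 × 4.05) = 4602.0 / 291.60 ≈ 15.8 mL/min
Patient B: CrCl = (140 − 86) × 79.7 / (72 × 2.31) × 0.85 = 4303.8 / 166.32 × 0.85 ≈ 22.0 mL/min
|15.8 − 22.0| = 6.2 mL/min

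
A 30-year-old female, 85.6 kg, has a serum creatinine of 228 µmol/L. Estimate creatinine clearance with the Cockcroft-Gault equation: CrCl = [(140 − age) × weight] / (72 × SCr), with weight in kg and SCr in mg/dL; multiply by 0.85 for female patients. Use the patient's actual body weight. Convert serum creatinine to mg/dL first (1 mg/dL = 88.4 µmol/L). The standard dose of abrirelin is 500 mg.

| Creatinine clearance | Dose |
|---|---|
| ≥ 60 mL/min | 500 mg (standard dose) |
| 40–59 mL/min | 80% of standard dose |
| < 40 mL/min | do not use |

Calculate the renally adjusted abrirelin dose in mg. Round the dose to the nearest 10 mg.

400 mg

SCr = 228 / 88.4 = 2.579 mg/dL
CrCl = (140 − 30) × 85.6 / (72 × 2.579) × 0.85 = 9416.0 / 185.69 × 0.85 ≈ 43.1 mL/min
CrCl ≈ 43 mL/min → bracket 40–59 mL/min.
80% of 500 mg = 400 mg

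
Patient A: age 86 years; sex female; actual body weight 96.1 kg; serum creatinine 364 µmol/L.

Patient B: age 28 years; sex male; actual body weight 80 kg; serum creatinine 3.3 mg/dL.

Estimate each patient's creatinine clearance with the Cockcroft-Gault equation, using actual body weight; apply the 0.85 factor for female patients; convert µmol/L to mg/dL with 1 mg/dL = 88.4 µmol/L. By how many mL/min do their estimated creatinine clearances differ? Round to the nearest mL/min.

23 mL/min

Patient A: SCr = 364 / 88.4 = 4.118 mg/dL
Patient A: CrCl = (140 − 86) × 96.1 / (72 × 4.118) × 0.85 = 5189.4 / 296.50 × 0.85 ≈ 14.9 mL/min
Patient B: CrCl = (140 − 28) × 80 / (72 × 3.3) = 8960.0 / 237.60 ≈ 37.7 mL/min
|14.9 − 37.7| = 22.8 mL/min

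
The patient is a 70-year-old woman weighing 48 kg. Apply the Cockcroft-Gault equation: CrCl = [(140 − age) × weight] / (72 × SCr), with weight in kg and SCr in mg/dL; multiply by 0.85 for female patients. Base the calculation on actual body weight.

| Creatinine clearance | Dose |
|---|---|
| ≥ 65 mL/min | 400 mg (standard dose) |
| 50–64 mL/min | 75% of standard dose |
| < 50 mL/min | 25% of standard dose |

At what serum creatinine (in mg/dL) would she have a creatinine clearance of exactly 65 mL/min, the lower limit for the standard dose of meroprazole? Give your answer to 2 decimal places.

Standard dose requires CrCl ≥ 65 mL/min.
Set (140 − 70) × 48 × 0.85 / (72 × SCr) = 65
SCr = (140 − 70) × 48 × 0.85 / (72 × 65) = 0.610 mg/dL

0.61 mg/dL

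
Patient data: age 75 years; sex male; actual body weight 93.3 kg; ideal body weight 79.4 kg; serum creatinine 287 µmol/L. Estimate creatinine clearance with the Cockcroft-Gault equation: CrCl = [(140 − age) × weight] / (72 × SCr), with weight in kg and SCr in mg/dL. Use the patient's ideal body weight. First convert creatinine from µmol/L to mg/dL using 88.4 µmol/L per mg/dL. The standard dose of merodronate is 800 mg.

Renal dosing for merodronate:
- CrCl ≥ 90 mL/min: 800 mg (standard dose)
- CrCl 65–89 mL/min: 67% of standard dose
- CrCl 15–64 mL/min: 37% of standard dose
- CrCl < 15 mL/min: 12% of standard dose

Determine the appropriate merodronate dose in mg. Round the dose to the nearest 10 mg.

300 mg

SCr = 287 / 88.4 = 3.247 mg/dL
CrCl = (140 − 75) × 79.4 / (72 × 3.247) = 5161.0 / 233.78 ≈ 22.1 mL/min
CrCl ≈ 22 mL/min → bracket 15–64 mL/min.
37% of 800 mg = 296 mg → 300 mg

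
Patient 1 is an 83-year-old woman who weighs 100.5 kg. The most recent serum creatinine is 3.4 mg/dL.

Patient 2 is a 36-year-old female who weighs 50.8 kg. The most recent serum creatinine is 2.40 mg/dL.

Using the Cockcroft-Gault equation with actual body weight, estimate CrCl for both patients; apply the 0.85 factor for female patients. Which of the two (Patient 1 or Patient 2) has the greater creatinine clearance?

Patient 2

Patient 1: CrCl = (140 − 83) × 100.5 / (72 × 3.4) × 0.85 = 5728.5 / 244.80 × 0.85 ≈ 19.9 mL/min
Patient 2: CrCl = (140 − 36) × 50.8 / (72 × 2.4) × 0.85 = 5283.2 / 172.80 × 0.85 ≈ 26.0 mL/min
19.9 vs 26.0 mL/min → Patient 2 is higher.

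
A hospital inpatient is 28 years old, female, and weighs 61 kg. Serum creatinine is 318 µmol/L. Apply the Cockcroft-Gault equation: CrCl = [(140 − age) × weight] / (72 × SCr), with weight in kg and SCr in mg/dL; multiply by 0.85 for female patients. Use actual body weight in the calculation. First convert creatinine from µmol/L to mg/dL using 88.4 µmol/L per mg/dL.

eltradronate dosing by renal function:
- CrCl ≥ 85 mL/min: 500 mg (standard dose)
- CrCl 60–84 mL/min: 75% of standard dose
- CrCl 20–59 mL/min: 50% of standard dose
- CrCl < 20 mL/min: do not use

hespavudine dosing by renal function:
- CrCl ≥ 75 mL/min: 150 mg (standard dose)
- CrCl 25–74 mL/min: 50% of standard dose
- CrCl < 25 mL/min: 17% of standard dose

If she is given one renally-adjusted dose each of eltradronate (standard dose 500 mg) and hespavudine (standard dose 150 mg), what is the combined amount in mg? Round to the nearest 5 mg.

275 mg

SCr = 318 / 88.4 = 3.597 mg/dL
CrCl = (140 − 28) × 61 / (72 × 3.597) × 0.85 = 6832.0 / 258.98 × 0.85 ≈ 22.4 mL/min
CrCl ≈ 22 mL/min.
eltradronate: 20–59 mL/min → 50% of 500 mg = 250 mg.
hespavudine: < 25 mL/min → 17% of 150 mg = 25.5 mg.
Total = 250 + 25.5 = 275.5 mg.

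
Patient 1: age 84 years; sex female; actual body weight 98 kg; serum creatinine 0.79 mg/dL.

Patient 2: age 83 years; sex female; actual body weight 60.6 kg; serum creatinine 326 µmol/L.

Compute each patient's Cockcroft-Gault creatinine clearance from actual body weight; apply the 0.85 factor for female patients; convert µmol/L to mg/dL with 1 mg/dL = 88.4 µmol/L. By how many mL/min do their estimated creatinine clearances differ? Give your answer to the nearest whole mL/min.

71 mL/min

Patient 1: CrCl = (140 − 84) × 98 / (72 × 0.79) × 0.85 = 5488.0 / 56.88 × 0.85 ≈ 82.0 mL/min
Patient 2: SCr = 326 / 88.4 = 3.688 mg/dL
Patient 2: CrCl = (140 − 83) × 60.6 / (72 × 3.688) × 0.85 = 3454.2 / 265.54 × 0.85 ≈ 11.1 mL/min
|82.0 − 11.1| = 70.9 mL/min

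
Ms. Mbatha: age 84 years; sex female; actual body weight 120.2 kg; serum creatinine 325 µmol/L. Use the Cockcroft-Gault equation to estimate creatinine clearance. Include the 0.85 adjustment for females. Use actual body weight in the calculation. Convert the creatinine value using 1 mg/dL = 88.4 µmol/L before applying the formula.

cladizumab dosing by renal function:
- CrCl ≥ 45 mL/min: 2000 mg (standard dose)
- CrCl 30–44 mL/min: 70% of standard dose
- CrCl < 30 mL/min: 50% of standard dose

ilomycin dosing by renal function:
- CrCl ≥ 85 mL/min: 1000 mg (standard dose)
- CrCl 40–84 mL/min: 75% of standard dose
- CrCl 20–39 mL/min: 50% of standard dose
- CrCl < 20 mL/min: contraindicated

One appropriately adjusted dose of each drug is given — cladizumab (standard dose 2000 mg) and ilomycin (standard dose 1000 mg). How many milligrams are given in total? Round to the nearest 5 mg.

1500 mg

SCr = 325 / 88.4 = 3.676 mg/dL
CrCl = (140 − 84) × 120.2 / (72 × 3.676) × 0.85 = 6731.2 / 264.67 × 0.85 ≈ 21.6 mL/min
CrCl ≈ 22 mL/min.
cladizumab: < 30 mL/min → 50% of 2000 mg = 1000 mg.
ilomycin: 20–39 mL/min → 50% of 1000 mg = 500 mg.
Total = 1000 + 500 = 1500 mg.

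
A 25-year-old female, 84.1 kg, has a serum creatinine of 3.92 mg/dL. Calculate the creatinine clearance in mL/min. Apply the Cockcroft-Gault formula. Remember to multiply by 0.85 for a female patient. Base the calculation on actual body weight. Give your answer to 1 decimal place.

29.1 mL/min

CrCl = (140 − 25) × 84.1 / (72 × 3.92) × 0.85 = 9671.5 / 282.24 × 0.85 ≈ 29.1 mL/min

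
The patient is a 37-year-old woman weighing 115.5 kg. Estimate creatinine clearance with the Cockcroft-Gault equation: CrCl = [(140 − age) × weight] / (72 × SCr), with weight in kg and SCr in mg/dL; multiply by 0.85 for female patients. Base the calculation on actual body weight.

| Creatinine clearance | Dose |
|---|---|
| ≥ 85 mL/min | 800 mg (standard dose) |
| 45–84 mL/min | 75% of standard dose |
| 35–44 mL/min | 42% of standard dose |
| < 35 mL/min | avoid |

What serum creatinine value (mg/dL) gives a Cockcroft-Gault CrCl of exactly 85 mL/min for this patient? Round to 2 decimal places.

1.65 mg/dL

Standard dose requires CrCl ≥ 85 mL/min.
Set (140 − 37) × 115.5 × 0.85 / (72 × SCr) = 85
SCr = (140 − 37) × 115.5 × 0.85 / (72 × 85) = 1.652 mg/dL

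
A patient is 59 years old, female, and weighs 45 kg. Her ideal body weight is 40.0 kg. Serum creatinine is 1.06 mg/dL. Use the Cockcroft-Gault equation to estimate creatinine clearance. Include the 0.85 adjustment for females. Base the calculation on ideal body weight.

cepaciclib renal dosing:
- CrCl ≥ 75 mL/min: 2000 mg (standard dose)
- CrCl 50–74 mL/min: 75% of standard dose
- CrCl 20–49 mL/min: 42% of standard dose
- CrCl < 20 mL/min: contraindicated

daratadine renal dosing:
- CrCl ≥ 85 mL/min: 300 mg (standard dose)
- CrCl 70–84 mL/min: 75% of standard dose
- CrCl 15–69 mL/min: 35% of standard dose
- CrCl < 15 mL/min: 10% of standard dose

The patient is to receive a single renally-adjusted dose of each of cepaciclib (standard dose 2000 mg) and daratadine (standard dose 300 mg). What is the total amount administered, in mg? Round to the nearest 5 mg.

CrCl = (140 − 59) × 40 / (72 × 1.06) × 0.85 = 3240.0 / 76.32 × 0.85 ≈ 36.1 mL/min
CrCl ≈ 36 mL/min.
cepaciclib: 20–49 mL/min → 42% of 2000 mg = 840 mg.
daratadine: 15–69 mL/min → 35% of 300 mg = 105 mg.
Total = 840 + 105 = 945 mg.

945 mg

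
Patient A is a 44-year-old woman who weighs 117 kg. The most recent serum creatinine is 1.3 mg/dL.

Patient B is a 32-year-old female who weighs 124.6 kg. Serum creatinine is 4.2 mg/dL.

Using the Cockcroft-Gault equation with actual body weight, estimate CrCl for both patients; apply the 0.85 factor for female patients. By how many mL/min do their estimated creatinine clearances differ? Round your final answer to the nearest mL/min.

64 mL/min

Patient A: CrCl = (140 − 44) × 117 / (72 × 1.3) × 0.85 = 11232.0 / 93.60 × 0.85 ≈ 102.0 mL/min
Patient B: CrCl = (140 − 32) × 124.6 / (72 × 4.2) × 0.85 = 13456.8 / 302.40 × 0.85 ≈ 37.8 mL/min
|102.0 − 37.8| = 64.2 mL/min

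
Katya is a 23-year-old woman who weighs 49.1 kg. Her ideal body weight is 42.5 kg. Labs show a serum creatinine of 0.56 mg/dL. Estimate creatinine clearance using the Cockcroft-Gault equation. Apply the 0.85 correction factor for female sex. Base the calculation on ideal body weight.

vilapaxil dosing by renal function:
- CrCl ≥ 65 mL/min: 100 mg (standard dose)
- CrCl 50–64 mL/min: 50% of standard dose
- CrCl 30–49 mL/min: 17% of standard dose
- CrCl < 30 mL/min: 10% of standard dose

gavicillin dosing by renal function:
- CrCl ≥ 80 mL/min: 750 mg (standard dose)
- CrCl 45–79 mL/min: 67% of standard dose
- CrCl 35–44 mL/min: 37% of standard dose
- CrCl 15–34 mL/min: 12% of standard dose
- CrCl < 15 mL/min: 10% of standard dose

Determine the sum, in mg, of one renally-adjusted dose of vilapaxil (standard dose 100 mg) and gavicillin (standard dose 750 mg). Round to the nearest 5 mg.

850 mg

CrCl = (140 − 23) × 42.5 / (72 × 0.56) × 0.85 = 4972.5 / 40.32 × 0.85 ≈ 104.8 mL/min
CrCl ≈ 105 mL/min.
vilapaxil: ≥ 65 mL/min → 100% of 100 mg = 100 mg.
gavicillin: ≥ 80 mL/min → 100% of 750 mg = 750 mg.
Total = 100 + 750 = 850 mg.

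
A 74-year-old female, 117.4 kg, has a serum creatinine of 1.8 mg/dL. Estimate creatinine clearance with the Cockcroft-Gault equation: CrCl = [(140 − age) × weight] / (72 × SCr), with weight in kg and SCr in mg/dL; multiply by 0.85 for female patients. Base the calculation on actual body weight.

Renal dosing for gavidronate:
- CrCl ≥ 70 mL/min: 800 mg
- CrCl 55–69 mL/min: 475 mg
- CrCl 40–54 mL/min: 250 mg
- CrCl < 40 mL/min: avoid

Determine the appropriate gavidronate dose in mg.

CrCl = (140 − 74) × 117.4 / (72 × 1.8) × 0.85 = 7748.4 / 129.60 × 0.85 ≈ 50.8 mL/min
CrCl ≈ 51 mL/min → bracket 40–54 mL/min.
Dose for this bracket: 250 mg.

250 mg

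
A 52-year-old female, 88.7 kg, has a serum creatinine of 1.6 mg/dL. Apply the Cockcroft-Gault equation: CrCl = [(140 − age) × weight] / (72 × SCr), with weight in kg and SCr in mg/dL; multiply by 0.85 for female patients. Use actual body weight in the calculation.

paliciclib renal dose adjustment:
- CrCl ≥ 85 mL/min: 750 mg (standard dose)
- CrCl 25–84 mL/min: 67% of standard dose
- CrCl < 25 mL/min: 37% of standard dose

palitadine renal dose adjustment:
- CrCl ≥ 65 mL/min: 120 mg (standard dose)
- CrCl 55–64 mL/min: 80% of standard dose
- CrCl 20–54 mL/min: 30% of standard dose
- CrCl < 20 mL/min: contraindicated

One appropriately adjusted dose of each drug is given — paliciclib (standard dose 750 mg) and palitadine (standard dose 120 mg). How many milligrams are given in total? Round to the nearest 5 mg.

600 mg

CrCl = (140 − 52) × 88.7 / (72 × 1.6) × 0.85 = 7805.6 / 115.20 × 0.85 ≈ 57.6 mL/min
CrCl ≈ 58 mL/min.
paliciclib: 25–84 mL/min → 67% of 750 mg = 502.5 mg.
palitadine: 55–64 mL/min → 80% of 120 mg = 96 mg.
Total = 502.5 + 96 = 598.5 mg.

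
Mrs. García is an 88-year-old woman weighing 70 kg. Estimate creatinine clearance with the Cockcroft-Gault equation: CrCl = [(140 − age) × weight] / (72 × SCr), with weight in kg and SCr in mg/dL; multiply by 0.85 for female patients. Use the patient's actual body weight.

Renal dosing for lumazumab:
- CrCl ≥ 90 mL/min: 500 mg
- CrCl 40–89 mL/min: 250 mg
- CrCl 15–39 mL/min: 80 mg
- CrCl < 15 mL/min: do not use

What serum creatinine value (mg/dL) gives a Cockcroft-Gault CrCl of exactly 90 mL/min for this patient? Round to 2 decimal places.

Standard dose requires CrCl ≥ 90 mL/min.
Set (140 − 88) × 70 × 0.85 / (72 × SCr) = 90
SCr = (140 − 88) × 70 × 0.85 / (72 × 90) = 0.477 mg/dL

0.48 mg/dL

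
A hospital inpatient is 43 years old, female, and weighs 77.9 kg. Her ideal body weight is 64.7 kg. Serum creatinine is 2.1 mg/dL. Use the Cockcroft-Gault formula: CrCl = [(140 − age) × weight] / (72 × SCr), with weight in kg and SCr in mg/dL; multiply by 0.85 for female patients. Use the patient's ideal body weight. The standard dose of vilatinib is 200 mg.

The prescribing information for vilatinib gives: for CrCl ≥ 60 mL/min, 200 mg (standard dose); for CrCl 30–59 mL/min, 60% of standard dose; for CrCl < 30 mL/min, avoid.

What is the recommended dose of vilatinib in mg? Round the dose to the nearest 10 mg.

120 mg

CrCl = (140 − 43) × 64.7 / (72 × 2.1) × 0.85 = 6275.9 / 151.20 × 0.85 ≈ 35.3 mL/min
CrCl ≈ 35 mL/min → bracket 30–59 mL/min.
60% of 200 mg = 120 mg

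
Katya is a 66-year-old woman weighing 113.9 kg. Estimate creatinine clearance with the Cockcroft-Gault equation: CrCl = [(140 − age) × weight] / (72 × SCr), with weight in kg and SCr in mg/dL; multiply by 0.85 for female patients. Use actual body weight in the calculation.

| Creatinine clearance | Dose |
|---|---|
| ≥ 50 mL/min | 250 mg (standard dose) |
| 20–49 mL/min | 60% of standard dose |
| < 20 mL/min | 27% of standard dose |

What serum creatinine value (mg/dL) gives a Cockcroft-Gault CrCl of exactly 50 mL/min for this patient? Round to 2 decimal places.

Standard dose requires CrCl ≥ 50 mL/min.
Set (140 − 66) × 113.9 × 0.85 / (72 × SCr) = 50
SCr = (140 − 66) × 113.9 × 0.85 / (72 × 50) = 1.990 mg/dL

1.99 mg/dL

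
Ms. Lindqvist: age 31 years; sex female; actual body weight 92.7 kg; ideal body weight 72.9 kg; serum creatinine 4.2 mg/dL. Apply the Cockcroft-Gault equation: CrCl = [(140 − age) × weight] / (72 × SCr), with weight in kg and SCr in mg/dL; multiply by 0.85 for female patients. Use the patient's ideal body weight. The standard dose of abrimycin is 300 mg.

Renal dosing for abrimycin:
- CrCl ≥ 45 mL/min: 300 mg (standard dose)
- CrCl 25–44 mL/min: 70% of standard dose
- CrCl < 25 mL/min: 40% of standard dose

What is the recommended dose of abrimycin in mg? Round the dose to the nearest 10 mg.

CrCl = (140 − 31) × 72.9 / (72 × 4.2) × 0.85 = 7946.1 / 302.40 × 0.85 ≈ 22.3 mL/min
CrCl ≈ 22 mL/min → bracket < 25 mL/min.
40% of 300 mg = 120 mg

120 mg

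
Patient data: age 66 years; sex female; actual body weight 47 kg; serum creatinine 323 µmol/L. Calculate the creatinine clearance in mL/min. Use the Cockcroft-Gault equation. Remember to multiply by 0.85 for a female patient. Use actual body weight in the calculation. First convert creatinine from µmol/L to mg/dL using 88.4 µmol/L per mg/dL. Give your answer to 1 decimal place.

SCr = 323 / 88.4 = 3.654 mg/dL
CrCl = (140 − 66) × 47 / (72 × 3.654) × 0.85 = 3478.0 / 263.09 × 0.85 ≈ 11.2 mL/min

11.2 mL/min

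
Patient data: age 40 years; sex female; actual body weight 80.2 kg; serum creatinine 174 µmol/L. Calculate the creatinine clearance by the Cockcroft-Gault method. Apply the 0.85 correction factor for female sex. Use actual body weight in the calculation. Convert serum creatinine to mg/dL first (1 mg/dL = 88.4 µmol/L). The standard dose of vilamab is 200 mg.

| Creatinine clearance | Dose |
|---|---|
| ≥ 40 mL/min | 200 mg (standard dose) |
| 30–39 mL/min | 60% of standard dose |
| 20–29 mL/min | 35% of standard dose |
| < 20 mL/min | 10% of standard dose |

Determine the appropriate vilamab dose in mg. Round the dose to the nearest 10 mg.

SCr = 174 / 88.4 = 1.968 mg/dL
CrCl = (140 − 40) × 80.2 / (72 × 1.968) × 0.85 = 8020.0 / 141.70 × 0.85 ≈ 48.1 mL/min
CrCl ≈ 48 mL/min → bracket ≥ 40 mL/min.
100% of 200 mg = 200 mg

200 mg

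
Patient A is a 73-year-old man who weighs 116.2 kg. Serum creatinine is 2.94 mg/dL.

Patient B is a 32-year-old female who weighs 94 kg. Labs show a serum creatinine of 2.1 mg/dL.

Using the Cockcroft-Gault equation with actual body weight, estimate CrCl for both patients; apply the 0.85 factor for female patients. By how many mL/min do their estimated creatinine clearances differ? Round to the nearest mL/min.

20 mL/min

Patient A: CrCl = (140 − 73) × 116.2 / (72 × 2.94) = 7785.4 / 211.68 ≈ 36.8 mL/min
Patient B: CrCl = (140 − 32) × 94 / (72 × 2.1) × 0.85 = 10152.0 / 151.20 × 0.85 ≈ 57.1 mL/min
|36.8 − 57.1| = 20.3 mL/min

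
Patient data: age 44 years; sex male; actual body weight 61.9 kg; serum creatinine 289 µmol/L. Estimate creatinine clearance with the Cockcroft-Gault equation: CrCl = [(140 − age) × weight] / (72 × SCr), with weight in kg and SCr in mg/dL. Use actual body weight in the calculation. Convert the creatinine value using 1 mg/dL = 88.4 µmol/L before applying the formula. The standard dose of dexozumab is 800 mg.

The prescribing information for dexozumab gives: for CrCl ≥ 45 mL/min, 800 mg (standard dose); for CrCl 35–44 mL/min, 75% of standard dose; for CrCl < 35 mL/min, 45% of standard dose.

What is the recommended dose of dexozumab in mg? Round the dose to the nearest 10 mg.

SCr = 289 / 88.4 = 3.269 mg/dL
CrCl = (140 − 44) × 61.9 / (72 × 3.269) = 5942.4 / 235.37 ≈ 25.2 mL/min
CrCl ≈ 25 mL/min → bracket < 35 mL/min.
45% of 800 mg = 360 mg

360 mg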